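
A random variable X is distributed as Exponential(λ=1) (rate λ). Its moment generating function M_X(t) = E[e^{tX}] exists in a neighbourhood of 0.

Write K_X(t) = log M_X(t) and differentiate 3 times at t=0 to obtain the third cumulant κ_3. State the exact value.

M_X(t) = 1/(1 - t)
K_X(t) = log M_X(t) = -log(1 - t)
K^(3)(t) = -2/(t^3 - 3*t^2 + 3*t - 1)

κ_3 = K^(3)(0) = 2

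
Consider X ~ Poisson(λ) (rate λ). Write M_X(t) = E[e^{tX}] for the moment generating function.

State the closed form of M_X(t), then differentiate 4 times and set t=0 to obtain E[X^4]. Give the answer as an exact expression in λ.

E[X^4] = M′′′′(0) = λ*(λ^3 + 6*λ^2 + 7*λ + 1)

M_X(t) = e^(λ*(e^(t) - 1))
M′(t) = λ*e^(-λ)*e^(t)*e^(λ*e^(t))
M′′(t) = (λ^2*e^(2*t)*e^(λ*e^(t)) + λ*e^(t)*e^(λ*e^(t)))*e^(-λ)
M′′′(t) = (λ^3*e^(3*t)*e^(λ*e^(t)) + 3*λ^2*e^(2*t)*e^(λ*e^(t)) + λ*e^(t)*e^(λ*e^(t)))*e^(-λ)
M′′′′(t) = (λ^4*e^(4*t)*e^(λ*e^(t)) + 6*λ^3*e^(3*t)*e^(λ*e^(t)) + 7*λ^2*e^(2*t)*e^(λ*e^(t)) + λ*e^(t)*e^(λ*e^(t)))*e^(-λ)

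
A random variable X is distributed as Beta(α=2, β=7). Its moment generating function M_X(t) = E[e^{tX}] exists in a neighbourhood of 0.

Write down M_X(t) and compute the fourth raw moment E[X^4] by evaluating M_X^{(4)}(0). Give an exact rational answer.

E[X^4] = M′′′′(0) = 1/99

M_X(t) = ₁F₁(2; 9; t)
M′(t) = 2*₁F₁(3; 10; t)/9
M′′(t) = ₁F₁(4; 11; t)/15
M′′′(t) = 4*₁F₁(5; 12; t)/165
M′′′′(t) = ₁F₁(6; 13; t)/99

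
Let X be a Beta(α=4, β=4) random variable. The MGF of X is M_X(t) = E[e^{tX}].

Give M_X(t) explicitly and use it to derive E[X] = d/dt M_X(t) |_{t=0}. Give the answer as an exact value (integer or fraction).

M_X(t) = ₁F₁(4; 8; t)
D[M](t) = ₁F₁(5; 9; t)/2

E[X] = D[M](0) = 1/2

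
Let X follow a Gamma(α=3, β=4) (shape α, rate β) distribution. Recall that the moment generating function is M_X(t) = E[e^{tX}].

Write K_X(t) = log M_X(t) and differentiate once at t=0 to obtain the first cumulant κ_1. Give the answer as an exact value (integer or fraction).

κ_1 = K′(0) = 3/4

M_X(t) = 64/(4 - t)^3
K_X(t) = log M_X(t) = -3*log(4 - t) + 6*log(2)
K′(t) = -3/(t - 4)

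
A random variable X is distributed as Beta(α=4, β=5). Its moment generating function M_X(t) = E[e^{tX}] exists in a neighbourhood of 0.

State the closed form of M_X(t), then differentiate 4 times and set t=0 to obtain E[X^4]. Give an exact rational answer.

M_X(t) = ₁F₁(4; 9; t)
M^(4)(t) = 7*₁F₁(8; 13; t)/99

E[X^4] = M^(4)(0) = 7/99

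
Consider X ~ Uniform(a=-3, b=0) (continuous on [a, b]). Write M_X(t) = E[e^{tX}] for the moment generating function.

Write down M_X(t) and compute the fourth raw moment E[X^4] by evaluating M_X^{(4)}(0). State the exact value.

E[X^4] = M^(4)(0) = 81/5

M_X(t) = (1 - e^(-3*t))/(3*t)
M^(4)(t) = (-27*t^4 - 36*t^3 - 36*t^2 - 24*t + 8*e^(3*t) - 8)*e^(-3*t)/t^5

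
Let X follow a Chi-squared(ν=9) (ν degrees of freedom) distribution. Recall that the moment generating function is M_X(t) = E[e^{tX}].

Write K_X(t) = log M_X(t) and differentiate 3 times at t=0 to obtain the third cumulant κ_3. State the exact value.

κ_3 = K^(3)(0) = 72

M_X(t) = (1 - 2*t)^(-9/2)
K_X(t) = log M_X(t) = -9*log(1 - 2*t)/2
K^(3)(t) = -72/(8*t^3 - 12*t^2 + 6*t - 1)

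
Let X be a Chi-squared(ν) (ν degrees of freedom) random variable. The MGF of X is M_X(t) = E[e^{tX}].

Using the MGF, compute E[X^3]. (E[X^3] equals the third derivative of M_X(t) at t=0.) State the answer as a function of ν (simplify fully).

E[X^3] = D^3[M](0) = ν*(ν^2 + 6*ν + 8)

M_X(t) = (1 - 2*t)^(-ν/2)
D^3[M](t) = (-ν^3 - 6*ν^2 - 8*ν)/(8*t^3*(1 - 2*t)^(ν/2) - 12*t^2*(1 - 2*t)^(ν/2) + 6*t*(1 - 2*t)^(ν/2) - (1 - 2*t)^(ν/2))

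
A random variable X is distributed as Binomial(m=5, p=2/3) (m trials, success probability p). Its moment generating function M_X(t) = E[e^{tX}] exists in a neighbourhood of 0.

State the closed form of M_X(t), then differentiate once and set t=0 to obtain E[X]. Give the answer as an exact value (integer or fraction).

M_X(t) = (2*e^(t)/3 + 1/3)^5
D[M](t) = 160*e^(5*t)/243 + 320*e^(4*t)/243 + 80*e^(3*t)/81 + 80*e^(2*t)/243 + 10*e^(t)/243

E[X] = D[M](0) = 10/3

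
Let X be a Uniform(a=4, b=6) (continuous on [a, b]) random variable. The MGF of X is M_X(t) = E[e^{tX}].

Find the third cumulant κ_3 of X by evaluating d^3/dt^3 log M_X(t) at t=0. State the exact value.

M_X(t) = (e^(6*t) - e^(4*t))/(2*t)
K_X(t) = log M_X(t) = -log(t) + log(e^(6*t) - e^(4*t)) - log(2)
K^(3)(t) = (8*t^3*e^(4*t) + 8*t^3*e^(2*t) - 2*e^(6*t) + 6*e^(4*t) - 6*e^(2*t) + 2)/(t^3*e^(6*t) - 3*t^3*e^(4*t) + 3*t^3*e^(2*t) - t^3)

κ_3 = K^(3)(0) = 0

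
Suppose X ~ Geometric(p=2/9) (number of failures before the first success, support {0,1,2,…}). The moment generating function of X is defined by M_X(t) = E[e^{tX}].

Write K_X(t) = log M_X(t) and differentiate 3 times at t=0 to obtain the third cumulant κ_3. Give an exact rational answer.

κ_3 = K′′′(0) = 126

M_X(t) = 2/(9*(1 - 7*e^(t)/9))
K_X(t) = log M_X(t) = -log(1 - 7*e^(t)/9) - 2*log(3) + log(2)
K′(t) = -7*e^(t)/(7*e^(t) - 9)
K′′(t) = 63*e^(t)/(49*e^(2*t) - 126*e^(t) + 81)
K′′′(t) = (-441*e^(2*t) - 567*e^(t))/(343*e^(3*t) - 1323*e^(2*t) + 1701*e^(t) - 729)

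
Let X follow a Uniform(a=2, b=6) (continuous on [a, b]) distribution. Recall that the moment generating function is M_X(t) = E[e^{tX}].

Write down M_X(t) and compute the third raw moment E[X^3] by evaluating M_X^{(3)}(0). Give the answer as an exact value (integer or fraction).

M_X(t) = (e^(6*t) - e^(2*t))/(4*t)
M^(3)(t) = (108*t^3*e^(6*t) - 4*t^3*e^(2*t) - 54*t^2*e^(6*t) + 6*t^2*e^(2*t) + 18*t*e^(6*t) - 6*t*e^(2*t) - 3*e^(6*t) + 3*e^(2*t))/(2*t^4)

E[X^3] = M^(3)(0) = 80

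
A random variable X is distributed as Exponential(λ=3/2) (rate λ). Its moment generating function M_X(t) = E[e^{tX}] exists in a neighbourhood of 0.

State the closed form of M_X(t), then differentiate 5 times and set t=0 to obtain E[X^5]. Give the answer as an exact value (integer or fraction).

M_X(t) = 3/(2*(3/2 - t))
M^(5)(t) = 11520/(64*t^6 - 576*t^5 + 2160*t^4 - 4320*t^3 + 4860*t^2 - 2916*t + 729)

E[X^5] = M^(5)(0) = 1280/81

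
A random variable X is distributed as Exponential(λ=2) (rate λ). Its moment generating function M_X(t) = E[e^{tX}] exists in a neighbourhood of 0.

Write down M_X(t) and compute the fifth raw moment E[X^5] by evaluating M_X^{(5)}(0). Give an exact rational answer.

M_X(t) = 2/(2 - t)
dM/dt = 2/(t^2 - 4*t + 4)
d^2M/dt^2 = -4/(t^3 - 6*t^2 + 12*t - 8)
d^3M/dt^3 = 12/(t^4 - 8*t^3 + 24*t^2 - 32*t + 16)
d^4M/dt^4 = -48/(t^5 - 10*t^4 + 40*t^3 - 80*t^2 + 80*t - 32)
d^5M/dt^5 = 240/(t^6 - 12*t^5 + 60*t^4 - 160*t^3 + 240*t^2 - 192*t + 64)

E[X^5] = d^5M/dt^5 |_{t=0} = 15/4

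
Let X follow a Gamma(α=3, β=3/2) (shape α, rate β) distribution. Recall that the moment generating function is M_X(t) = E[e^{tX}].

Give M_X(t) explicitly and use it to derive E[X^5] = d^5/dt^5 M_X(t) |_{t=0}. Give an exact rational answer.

M_X(t) = 27/(8*(3/2 - t)^3)
D^5[M](t) = 2177280/(256*t^8 - 3072*t^7 + 16128*t^6 - 48384*t^5 + 90720*t^4 - 108864*t^3 + 81648*t^2 - 34992*t + 6561)

E[X^5] = D^5[M](0) = 8960/27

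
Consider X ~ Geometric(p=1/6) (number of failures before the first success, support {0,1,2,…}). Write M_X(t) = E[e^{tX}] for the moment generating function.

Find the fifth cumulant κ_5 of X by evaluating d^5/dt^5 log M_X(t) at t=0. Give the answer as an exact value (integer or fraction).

M_X(t) = 1/(6*(1 - 5*e^(t)/6))
K_X(t) = log M_X(t) = -log(1 - 5*e^(t)/6) - log(6)
dK/dt = -5*e^(t)/(5*e^(t) - 6)
d^2K/dt^2 = 30*e^(t)/(25*e^(2*t) - 60*e^(t) + 36)
d^3K/dt^3 = (-150*e^(2*t) - 180*e^(t))/(125*e^(3*t) - 450*e^(2*t) + 540*e^(t) - 216)
d^4K/dt^4 = (750*e^(3*t) + 3600*e^(2*t) + 1080*e^(t))/(625*e^(4*t) - 3000*e^(3*t) + 5400*e^(2*t) - 4320*e^(t) + 1296)
d^5K/dt^5 = (-3750*e^(4*t) - 49500*e^(3*t) - 59400*e^(2*t) - 6480*e^(t))/(3125*e^(5*t) - 18750*e^(4*t) + 45000*e^(3*t) - 54000*e^(2*t) + 32400*e^(t) - 7776)

κ_5 = d^5K/dt^5 |_{t=0} = 119130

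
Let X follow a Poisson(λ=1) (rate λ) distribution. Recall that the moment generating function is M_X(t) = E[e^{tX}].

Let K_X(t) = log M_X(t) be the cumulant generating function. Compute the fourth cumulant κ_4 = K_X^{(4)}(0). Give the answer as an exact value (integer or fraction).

M_X(t) = e^(e^(t) - 1)
K_X(t) = log M_X(t) = e^(t) - 1
K^(4)(t) = e^(t)

κ_4 = K^(4)(0) = 1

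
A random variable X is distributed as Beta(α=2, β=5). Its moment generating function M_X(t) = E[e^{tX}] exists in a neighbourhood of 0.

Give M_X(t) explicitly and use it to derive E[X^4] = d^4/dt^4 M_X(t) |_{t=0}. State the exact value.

M_X(t) = ₁F₁(2; 7; t)
M′(t) = 2*₁F₁(3; 8; t)/7
M′′(t) = 3*₁F₁(4; 9; t)/28
M′′′(t) = ₁F₁(5; 10; t)/21
M′′′′(t) = ₁F₁(6; 11; t)/42

E[X^4] = M′′′′(0) = 1/42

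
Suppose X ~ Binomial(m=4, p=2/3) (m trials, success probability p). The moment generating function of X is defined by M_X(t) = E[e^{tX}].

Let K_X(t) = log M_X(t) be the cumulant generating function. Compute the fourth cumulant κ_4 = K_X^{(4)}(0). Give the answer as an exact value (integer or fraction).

κ_4 = K^(4)(0) = -8/27

M_X(t) = (2*e^(t)/3 + 1/3)^4
K_X(t) = log M_X(t) = 4*log(2*e^(t)/3 + 1/3)
K^(4)(t) = (32*e^(3*t) - 64*e^(2*t) + 8*e^(t))/(16*e^(4*t) + 32*e^(3*t) + 24*e^(2*t) + 8*e^(t) + 1)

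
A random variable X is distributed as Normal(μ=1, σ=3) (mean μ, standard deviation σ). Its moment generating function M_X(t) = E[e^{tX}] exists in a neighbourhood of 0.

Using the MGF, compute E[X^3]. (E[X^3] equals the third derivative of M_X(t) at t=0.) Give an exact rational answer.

M_X(t) = e^(9*t^2/2 + t)
M′(t) = 9*t*e^(t)*e^(9*t^2/2) + e^(t)*e^(9*t^2/2)
M′′(t) = 81*t^2*e^(t)*e^(9*t^2/2) + 18*t*e^(t)*e^(9*t^2/2) + 10*e^(t)*e^(9*t^2/2)
M′′′(t) = 729*t^3*e^(t)*e^(9*t^2/2) + 243*t^2*e^(t)*e^(9*t^2/2) + 270*t*e^(t)*e^(9*t^2/2) + 28*e^(t)*e^(9*t^2/2)

E[X^3] = M′′′(0) = 28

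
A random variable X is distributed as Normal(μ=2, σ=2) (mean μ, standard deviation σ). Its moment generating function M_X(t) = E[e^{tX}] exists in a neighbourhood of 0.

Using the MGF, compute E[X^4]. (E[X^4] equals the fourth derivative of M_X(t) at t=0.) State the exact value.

M_X(t) = e^(2*t^2 + 2*t)
D^4[M](t) = 256*t^4*e^(2*t)*e^(2*t^2) + 512*t^3*e^(2*t)*e^(2*t^2) + 768*t^2*e^(2*t)*e^(2*t^2) + 512*t*e^(2*t)*e^(2*t^2) + 160*e^(2*t)*e^(2*t^2)

E[X^4] = D^4[M](0) = 160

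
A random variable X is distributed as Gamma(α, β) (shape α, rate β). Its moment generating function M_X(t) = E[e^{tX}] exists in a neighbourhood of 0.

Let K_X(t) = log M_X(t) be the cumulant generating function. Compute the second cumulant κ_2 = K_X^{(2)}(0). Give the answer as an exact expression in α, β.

κ_2 = d^2K/dt^2 |_{t=0} = α/β^2

M_X(t) = (β/(β - t))^α
K_X(t) = log M_X(t) = α*(log(β) - log(β - t))
dK/dt = -α/(-β + t)
d^2K/dt^2 = α/(β^2 - 2*β*t + t^2)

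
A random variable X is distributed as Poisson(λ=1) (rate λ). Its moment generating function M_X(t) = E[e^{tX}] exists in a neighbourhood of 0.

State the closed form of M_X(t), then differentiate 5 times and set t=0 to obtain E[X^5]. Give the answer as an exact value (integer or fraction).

M_X(t) = e^(e^(t) - 1)
M′(t) = e^(-1)*e^(t)*e^(e^(t))
M′′(t) = (e^(2*t)*e^(e^(t)) + e^(t)*e^(e^(t)))*e^(-1)
M′′′(t) = (e^(3*t)*e^(e^(t)) + 3*e^(2*t)*e^(e^(t)) + e^(t)*e^(e^(t)))*e^(-1)
M′′′′(t) = (e^(4*t)*e^(e^(t)) + 6*e^(3*t)*e^(e^(t)) + 7*e^(2*t)*e^(e^(t)) + e^(t)*e^(e^(t)))*e^(-1)
M′′′′′(t) = (e^(5*t)*e^(e^(t)) + 10*e^(4*t)*e^(e^(t)) + 25*e^(3*t)*e^(e^(t)) + 15*e^(2*t)*e^(e^(t)) + e^(t)*e^(e^(t)))*e^(-1)

E[X^5] = M′′′′′(0) = 52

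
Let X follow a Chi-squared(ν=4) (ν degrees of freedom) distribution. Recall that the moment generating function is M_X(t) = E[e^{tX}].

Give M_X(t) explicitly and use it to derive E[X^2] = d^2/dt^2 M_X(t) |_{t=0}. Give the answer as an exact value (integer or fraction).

M_X(t) = (1 - 2*t)^(-2)
M′(t) = -4/(8*t^3 - 12*t^2 + 6*t - 1)
M′′(t) = 24/(16*t^4 - 32*t^3 + 24*t^2 - 8*t + 1)

E[X^2] = M′′(0) = 24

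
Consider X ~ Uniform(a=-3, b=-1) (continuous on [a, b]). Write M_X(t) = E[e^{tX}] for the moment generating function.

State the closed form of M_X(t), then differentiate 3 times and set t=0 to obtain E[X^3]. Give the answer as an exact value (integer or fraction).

E[X^3] = D^3[M](0) = -10

M_X(t) = (e^(-t) - e^(-3*t))/(2*t)
D^3[M](t) = (-t^3*e^(2*t) + 27*t^3 - 3*t^2*e^(2*t) + 27*t^2 - 6*t*e^(2*t) + 18*t - 6*e^(2*t) + 6)*e^(-3*t)/(2*t^4)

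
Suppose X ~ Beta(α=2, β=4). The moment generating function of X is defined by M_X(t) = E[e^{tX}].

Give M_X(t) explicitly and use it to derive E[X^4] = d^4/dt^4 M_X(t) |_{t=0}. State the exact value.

E[X^4] = D^4[M](0) = 5/126

M_X(t) = ₁F₁(2; 6; t)
D^4[M](t) = 5*₁F₁(6; 10; t)/126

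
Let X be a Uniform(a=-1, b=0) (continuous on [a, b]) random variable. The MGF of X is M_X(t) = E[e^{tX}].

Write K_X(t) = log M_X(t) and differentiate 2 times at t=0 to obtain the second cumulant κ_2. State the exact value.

κ_2 = d^2K/dt^2 |_{t=0} = 1/12

M_X(t) = (1 - e^(-t))/t
K_X(t) = log M_X(t) = -log(t) + log(1 - e^(-t))
dK/dt = (t - e^(t) + 1)/(t*e^(t) - t)
d^2K/dt^2 = (-t^2*e^(t) + e^(2*t) - 2*e^(t) + 1)/(t^2*e^(2*t) - 2*t^2*e^(t) + t^2)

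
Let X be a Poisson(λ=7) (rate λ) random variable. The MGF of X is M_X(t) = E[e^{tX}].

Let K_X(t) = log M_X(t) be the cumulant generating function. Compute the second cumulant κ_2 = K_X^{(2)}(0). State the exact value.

M_X(t) = e^(7*e^(t) - 7)
K_X(t) = log M_X(t) = 7*e^(t) - 7
K^(2)(t) = 7*e^(t)

κ_2 = K^(2)(0) = 7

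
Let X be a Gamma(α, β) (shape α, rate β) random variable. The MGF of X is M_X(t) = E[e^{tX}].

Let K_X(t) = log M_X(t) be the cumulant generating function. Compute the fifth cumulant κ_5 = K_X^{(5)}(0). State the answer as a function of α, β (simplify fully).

M_X(t) = (β/(β - t))^α
K_X(t) = log M_X(t) = α*(log(β) - log(β - t))
K^(5)(t) = -24*α/(-β^5 + 5*β^4*t - 10*β^3*t^2 + 10*β^2*t^3 - 5*β*t^4 + t^5)

κ_5 = K^(5)(0) = 24*α/β^5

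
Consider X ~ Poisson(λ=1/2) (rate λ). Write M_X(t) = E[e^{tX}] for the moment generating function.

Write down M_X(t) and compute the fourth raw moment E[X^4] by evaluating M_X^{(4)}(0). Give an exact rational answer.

M_X(t) = e^(e^(t)/2 - 1/2)
dM/dt = e^(-1/2)*e^(t)*e^(e^(t)/2)/2
d^2M/dt^2 = (e^(2*t)*e^(e^(t)/2) + 2*e^(t)*e^(e^(t)/2))*e^(-1/2)/4
d^3M/dt^3 = (e^(3*t)*e^(e^(t)/2) + 6*e^(2*t)*e^(e^(t)/2) + 4*e^(t)*e^(e^(t)/2))*e^(-1/2)/8
d^4M/dt^4 = (e^(4*t)*e^(e^(t)/2) + 12*e^(3*t)*e^(e^(t)/2) + 28*e^(2*t)*e^(e^(t)/2) + 8*e^(t)*e^(e^(t)/2))*e^(-1/2)/16

E[X^4] = d^4M/dt^4 |_{t=0} = 49/16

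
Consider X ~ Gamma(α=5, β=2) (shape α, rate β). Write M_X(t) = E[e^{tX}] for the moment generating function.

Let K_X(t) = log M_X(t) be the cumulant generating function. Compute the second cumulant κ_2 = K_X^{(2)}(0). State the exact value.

κ_2 = K′′(0) = 5/4

M_X(t) = 32/(2 - t)^5
K_X(t) = log M_X(t) = -5*log(2 - t) + 5*log(2)
K′(t) = -5/(t - 2)
K′′(t) = 5/(t^2 - 4*t + 4)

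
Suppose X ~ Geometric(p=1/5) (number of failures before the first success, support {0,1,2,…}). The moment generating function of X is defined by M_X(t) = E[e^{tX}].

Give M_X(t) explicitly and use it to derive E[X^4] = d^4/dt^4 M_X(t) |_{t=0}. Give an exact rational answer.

E[X^4] = D^4[M](0) = 8676

M_X(t) = 1/(5*(1 - 4*e^(t)/5))
D^4[M](t) = (-256*e^(4*t) - 3520*e^(3*t) - 4400*e^(2*t) - 500*e^(t))/(1024*e^(5*t) - 6400*e^(4*t) + 16000*e^(3*t) - 20000*e^(2*t) + 12500*e^(t) - 3125)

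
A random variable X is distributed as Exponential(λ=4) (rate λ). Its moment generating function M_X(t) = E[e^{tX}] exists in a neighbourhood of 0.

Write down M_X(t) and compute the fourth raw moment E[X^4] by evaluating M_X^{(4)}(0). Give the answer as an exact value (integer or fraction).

M_X(t) = 4/(4 - t)
M′(t) = 4/(t^2 - 8*t + 16)
M′′(t) = -8/(t^3 - 12*t^2 + 48*t - 64)
M′′′(t) = 24/(t^4 - 16*t^3 + 96*t^2 - 256*t + 256)
M′′′′(t) = -96/(t^5 - 20*t^4 + 160*t^3 - 640*t^2 + 1280*t - 1024)

E[X^4] = M′′′′(0) = 3/32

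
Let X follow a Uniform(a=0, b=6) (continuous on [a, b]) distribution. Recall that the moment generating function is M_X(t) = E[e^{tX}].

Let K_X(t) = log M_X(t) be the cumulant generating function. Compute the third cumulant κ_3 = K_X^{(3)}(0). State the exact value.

κ_3 = D^3[K](0) = 0

M_X(t) = (e^(6*t) - 1)/(6*t)
K_X(t) = log M_X(t) = -log(t) + log(e^(6*t) - 1) - log(6)
D^3[K](t) = (216*t^3*e^(12*t) + 216*t^3*e^(6*t) - 2*e^(18*t) + 6*e^(12*t) - 6*e^(6*t) + 2)/(t^3*e^(18*t) - 3*t^3*e^(12*t) + 3*t^3*e^(6*t) - t^3)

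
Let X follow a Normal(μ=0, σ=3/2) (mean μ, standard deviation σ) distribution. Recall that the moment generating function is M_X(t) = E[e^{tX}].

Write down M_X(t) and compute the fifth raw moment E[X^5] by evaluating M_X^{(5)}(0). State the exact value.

E[X^5] = M^(5)(0) = 0

M_X(t) = e^(9*t^2/8)
M^(5)(t) = 59049*t^5*e^(9*t^2/8)/1024 + 32805*t^3*e^(9*t^2/8)/128 + 10935*t*e^(9*t^2/8)/64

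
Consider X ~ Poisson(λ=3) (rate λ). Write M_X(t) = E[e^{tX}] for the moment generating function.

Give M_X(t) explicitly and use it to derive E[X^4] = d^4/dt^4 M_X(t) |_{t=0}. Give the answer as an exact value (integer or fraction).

E[X^4] = D^4[M](0) = 309

M_X(t) = e^(3*e^(t) - 3)
D^4[M](t) = (81*e^(4*t)*e^(3*e^(t)) + 162*e^(3*t)*e^(3*e^(t)) + 63*e^(2*t)*e^(3*e^(t)) + 3*e^(t)*e^(3*e^(t)))*e^(-3)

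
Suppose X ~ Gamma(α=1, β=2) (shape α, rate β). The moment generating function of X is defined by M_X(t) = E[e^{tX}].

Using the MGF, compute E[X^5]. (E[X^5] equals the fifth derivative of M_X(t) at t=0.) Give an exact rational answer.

M_X(t) = 2/(2 - t)
dM/dt = 2/(t^2 - 4*t + 4)
d^2M/dt^2 = -4/(t^3 - 6*t^2 + 12*t - 8)
d^3M/dt^3 = 12/(t^4 - 8*t^3 + 24*t^2 - 32*t + 16)
d^4M/dt^4 = -48/(t^5 - 10*t^4 + 40*t^3 - 80*t^2 + 80*t - 32)
d^5M/dt^5 = 240/(t^6 - 12*t^5 + 60*t^4 - 160*t^3 + 240*t^2 - 192*t + 64)

E[X^5] = d^5M/dt^5 |_{t=0} = 15/4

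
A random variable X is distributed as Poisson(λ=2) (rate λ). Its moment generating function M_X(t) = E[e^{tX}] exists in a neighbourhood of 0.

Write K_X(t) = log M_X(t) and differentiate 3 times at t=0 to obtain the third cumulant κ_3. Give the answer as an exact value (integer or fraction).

M_X(t) = e^(2*e^(t) - 2)
K_X(t) = log M_X(t) = 2*e^(t) - 2
K′(t) = 2*e^(t)
K′′(t) = 2*e^(t)
K′′′(t) = 2*e^(t)

κ_3 = K′′′(0) = 2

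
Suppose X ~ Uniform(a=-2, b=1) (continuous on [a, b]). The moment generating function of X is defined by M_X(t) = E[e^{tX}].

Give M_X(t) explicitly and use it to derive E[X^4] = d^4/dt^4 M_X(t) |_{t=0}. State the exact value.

M_X(t) = (e^(t) - e^(-2*t))/(3*t)
M′(t) = (t*e^(3*t) + 2*t - e^(3*t) + 1)*e^(-2*t)/(3*t^2)
M′′(t) = (t^2*e^(3*t) - 4*t^2 - 2*t*e^(3*t) - 4*t + 2*e^(3*t) - 2)*e^(-2*t)/(3*t^3)
M′′′(t) = (t^3*e^(3*t) + 8*t^3 - 3*t^2*e^(3*t) + 12*t^2 + 6*t*e^(3*t) + 12*t - 6*e^(3*t) + 6)*e^(-2*t)/(3*t^4)
M′′′′(t) = (t^4*e^(3*t) - 16*t^4 - 4*t^3*e^(3*t) - 32*t^3 + 12*t^2*e^(3*t) - 48*t^2 - 24*t*e^(3*t) - 48*t + 24*e^(3*t) - 24)*e^(-2*t)/(3*t^5)

E[X^4] = M′′′′(0) = 11/5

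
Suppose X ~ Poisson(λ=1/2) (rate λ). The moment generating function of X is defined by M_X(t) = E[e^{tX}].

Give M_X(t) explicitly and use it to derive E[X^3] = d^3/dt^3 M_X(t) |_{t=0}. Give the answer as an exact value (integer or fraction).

E[X^3] = M^(3)(0) = 11/8

M_X(t) = e^(e^(t)/2 - 1/2)
M^(3)(t) = (e^(3*t)*e^(e^(t)/2) + 6*e^(2*t)*e^(e^(t)/2) + 4*e^(t)*e^(e^(t)/2))*e^(-1/2)/8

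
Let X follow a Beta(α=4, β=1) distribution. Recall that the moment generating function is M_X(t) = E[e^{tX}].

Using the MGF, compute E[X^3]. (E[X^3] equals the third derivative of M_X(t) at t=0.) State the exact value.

M_X(t) = ₁F₁(4; 5; t)
M^(3)(t) = 4*₁F₁(7; 8; t)/7

E[X^3] = M^(3)(0) = 4/7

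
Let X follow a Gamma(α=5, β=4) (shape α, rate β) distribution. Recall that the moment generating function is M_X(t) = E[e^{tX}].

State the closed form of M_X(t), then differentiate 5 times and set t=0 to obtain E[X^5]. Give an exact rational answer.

E[X^5] = D^5[M](0) = 945/64

M_X(t) = 1024/(4 - t)^5
D^5[M](t) = 15482880/(t^10 - 40*t^9 + 720*t^8 - 7680*t^7 + 53760*t^6 - 258048*t^5 + 860160*t^4 - 1966080*t^3 + 2949120*t^2 - 2621440*t + 1048576)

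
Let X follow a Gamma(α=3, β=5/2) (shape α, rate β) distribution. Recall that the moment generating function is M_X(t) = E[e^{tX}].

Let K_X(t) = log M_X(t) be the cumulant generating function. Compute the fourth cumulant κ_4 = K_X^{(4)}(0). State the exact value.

κ_4 = K′′′′(0) = 288/625

M_X(t) = 125/(8*(5/2 - t)^3)
K_X(t) = log M_X(t) = -3*log(5/2 - t) - 3*log(2) + 3*log(5)
K′(t) = -6/(2*t - 5)
K′′(t) = 12/(4*t^2 - 20*t + 25)
K′′′(t) = -48/(8*t^3 - 60*t^2 + 150*t - 125)
K′′′′(t) = 288/(16*t^4 - 160*t^3 + 600*t^2 - 1000*t + 625)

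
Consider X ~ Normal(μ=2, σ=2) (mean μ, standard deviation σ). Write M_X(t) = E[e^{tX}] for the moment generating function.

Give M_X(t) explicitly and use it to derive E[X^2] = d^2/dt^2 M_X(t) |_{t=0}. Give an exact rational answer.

E[X^2] = d^2M/dt^2 |_{t=0} = 8

M_X(t) = e^(2*t^2 + 2*t)
dM/dt = 4*t*e^(2*t)*e^(2*t^2) + 2*e^(2*t)*e^(2*t^2)
d^2M/dt^2 = 16*t^2*e^(2*t)*e^(2*t^2) + 16*t*e^(2*t)*e^(2*t^2) + 8*e^(2*t)*e^(2*t^2)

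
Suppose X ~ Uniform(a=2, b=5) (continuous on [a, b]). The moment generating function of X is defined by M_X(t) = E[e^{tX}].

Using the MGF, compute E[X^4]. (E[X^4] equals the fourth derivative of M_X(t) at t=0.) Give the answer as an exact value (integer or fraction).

M_X(t) = (e^(5*t) - e^(2*t))/(3*t)

E[X^4] = M^(4)(0) = 1031/5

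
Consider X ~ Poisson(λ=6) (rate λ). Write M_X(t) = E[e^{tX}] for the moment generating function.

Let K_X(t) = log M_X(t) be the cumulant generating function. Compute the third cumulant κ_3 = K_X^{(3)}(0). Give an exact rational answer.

κ_3 = K′′′(0) = 6

M_X(t) = e^(6*e^(t) - 6)
K_X(t) = log M_X(t) = 6*e^(t) - 6
K′(t) = 6*e^(t)
K′′(t) = 6*e^(t)
K′′′(t) = 6*e^(t)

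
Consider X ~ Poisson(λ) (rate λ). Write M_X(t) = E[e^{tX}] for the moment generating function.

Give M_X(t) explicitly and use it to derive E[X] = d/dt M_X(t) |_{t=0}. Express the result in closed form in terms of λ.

M_X(t) = e^(λ*(e^(t) - 1))
dM/dt = λ*e^(-λ)*e^(t)*e^(λ*e^(t))

E[X] = dM/dt |_{t=0} = λ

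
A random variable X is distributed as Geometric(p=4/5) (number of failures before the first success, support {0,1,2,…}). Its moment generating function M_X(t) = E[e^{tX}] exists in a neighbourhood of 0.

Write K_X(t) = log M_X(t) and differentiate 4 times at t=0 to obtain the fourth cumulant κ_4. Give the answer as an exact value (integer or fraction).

κ_4 = D^4[K](0) = 115/128

M_X(t) = 4/(5*(1 - e^(t)/5))
K_X(t) = log M_X(t) = -log(1 - e^(t)/5) - log(5) + 2*log(2)
D^4[K](t) = (5*e^(3*t) + 100*e^(2*t) + 125*e^(t))/(e^(4*t) - 20*e^(3*t) + 150*e^(2*t) - 500*e^(t) + 625)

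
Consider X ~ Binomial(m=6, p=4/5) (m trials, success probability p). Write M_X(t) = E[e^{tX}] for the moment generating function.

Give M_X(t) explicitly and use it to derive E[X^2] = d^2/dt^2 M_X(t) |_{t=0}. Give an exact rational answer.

E[X^2] = D^2[M](0) = 24

M_X(t) = (4*e^(t)/5 + 1/5)^6
D^2[M](t) = 147456*e^(6*t)/15625 + 6144*e^(5*t)/625 + 12288*e^(4*t)/3125 + 2304*e^(3*t)/3125 + 192*e^(2*t)/3125 + 24*e^(t)/15625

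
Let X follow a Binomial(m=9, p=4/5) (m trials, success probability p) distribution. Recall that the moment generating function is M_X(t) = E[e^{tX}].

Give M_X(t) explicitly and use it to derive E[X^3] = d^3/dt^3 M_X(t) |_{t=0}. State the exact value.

E[X^3] = M^(3)(0) = 50436/125

M_X(t) = (4*e^(t)/5 + 1/5)^9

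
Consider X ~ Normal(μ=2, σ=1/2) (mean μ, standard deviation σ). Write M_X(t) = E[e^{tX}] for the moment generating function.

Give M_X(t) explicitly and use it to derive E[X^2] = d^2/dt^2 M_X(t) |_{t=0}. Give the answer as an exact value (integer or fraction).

M_X(t) = e^(t^2/8 + 2*t)
D^2[M](t) = t^2*e^(2*t)*e^(t^2/8)/16 + t*e^(2*t)*e^(t^2/8) + 17*e^(2*t)*e^(t^2/8)/4

E[X^2] = D^2[M](0) = 17/4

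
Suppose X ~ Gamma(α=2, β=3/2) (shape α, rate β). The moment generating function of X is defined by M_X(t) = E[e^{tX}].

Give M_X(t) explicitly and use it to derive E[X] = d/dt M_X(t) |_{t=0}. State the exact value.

E[X] = D[M](0) = 4/3

M_X(t) = 9/(4*(3/2 - t)^2)
D[M](t) = -36/(8*t^3 - 36*t^2 + 54*t - 27)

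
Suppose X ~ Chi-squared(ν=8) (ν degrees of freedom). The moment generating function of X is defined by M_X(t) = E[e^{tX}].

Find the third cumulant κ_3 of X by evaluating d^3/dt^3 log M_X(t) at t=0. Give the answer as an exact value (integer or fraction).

M_X(t) = (1 - 2*t)^(-4)
K_X(t) = log M_X(t) = -4*log(1 - 2*t)
K′(t) = -8/(2*t - 1)
K′′(t) = 16/(4*t^2 - 4*t + 1)
K′′′(t) = -64/(8*t^3 - 12*t^2 + 6*t - 1)

κ_3 = K′′′(0) = 64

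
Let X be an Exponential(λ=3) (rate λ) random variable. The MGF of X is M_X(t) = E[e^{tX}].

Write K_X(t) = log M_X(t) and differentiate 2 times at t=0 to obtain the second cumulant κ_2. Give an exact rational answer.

M_X(t) = 3/(3 - t)
K_X(t) = log M_X(t) = -log(3 - t) + log(3)
K′(t) = -1/(t - 3)
K′′(t) = 1/(t^2 - 6*t + 9)

κ_2 = K′′(0) = 1/9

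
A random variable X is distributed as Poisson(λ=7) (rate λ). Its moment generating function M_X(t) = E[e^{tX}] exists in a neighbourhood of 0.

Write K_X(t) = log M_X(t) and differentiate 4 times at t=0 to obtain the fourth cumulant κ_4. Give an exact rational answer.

κ_4 = K′′′′(0) = 7

M_X(t) = e^(7*e^(t) - 7)
K_X(t) = log M_X(t) = 7*e^(t) - 7
K′(t) = 7*e^(t)
K′′(t) = 7*e^(t)
K′′′(t) = 7*e^(t)
K′′′′(t) = 7*e^(t)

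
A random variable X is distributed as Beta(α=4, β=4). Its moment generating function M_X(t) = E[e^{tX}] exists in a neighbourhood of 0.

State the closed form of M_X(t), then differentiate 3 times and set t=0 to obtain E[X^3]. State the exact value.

M_X(t) = ₁F₁(4; 8; t)
D^3[M](t) = ₁F₁(7; 11; t)/6

E[X^3] = D^3[M](0) = 1/6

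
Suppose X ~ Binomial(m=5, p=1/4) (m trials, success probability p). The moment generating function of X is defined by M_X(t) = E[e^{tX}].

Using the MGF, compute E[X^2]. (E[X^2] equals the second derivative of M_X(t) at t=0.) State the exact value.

M_X(t) = (e^(t)/4 + 3/4)^5
M^(2)(t) = 25*e^(5*t)/1024 + 15*e^(4*t)/64 + 405*e^(3*t)/512 + 135*e^(2*t)/128 + 405*e^(t)/1024

E[X^2] = M^(2)(0) = 5/2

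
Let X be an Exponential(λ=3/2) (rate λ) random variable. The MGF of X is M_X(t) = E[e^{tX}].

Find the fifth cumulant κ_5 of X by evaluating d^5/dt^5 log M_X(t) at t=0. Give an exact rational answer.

M_X(t) = 3/(2*(3/2 - t))
K_X(t) = log M_X(t) = -log(3/2 - t) - log(2) + log(3)
K^(5)(t) = -768/(32*t^5 - 240*t^4 + 720*t^3 - 1080*t^2 + 810*t - 243)

κ_5 = K^(5)(0) = 256/81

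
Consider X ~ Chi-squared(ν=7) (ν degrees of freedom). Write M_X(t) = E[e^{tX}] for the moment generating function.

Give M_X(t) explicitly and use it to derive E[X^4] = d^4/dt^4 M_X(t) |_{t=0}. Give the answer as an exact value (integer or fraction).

E[X^4] = D^4[M](0) = 9009

M_X(t) = (1 - 2*t)^(-7/2)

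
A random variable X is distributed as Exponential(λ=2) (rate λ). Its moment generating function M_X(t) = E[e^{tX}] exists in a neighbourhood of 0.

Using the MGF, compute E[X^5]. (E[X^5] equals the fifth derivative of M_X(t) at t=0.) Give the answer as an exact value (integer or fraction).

E[X^5] = M^(5)(0) = 15/4

M_X(t) = 2/(2 - t)
M^(5)(t) = 240/(t^6 - 12*t^5 + 60*t^4 - 160*t^3 + 240*t^2 - 192*t + 64)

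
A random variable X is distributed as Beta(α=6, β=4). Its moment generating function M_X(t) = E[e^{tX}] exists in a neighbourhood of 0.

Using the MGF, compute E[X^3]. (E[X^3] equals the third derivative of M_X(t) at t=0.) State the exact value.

E[X^3] = M′′′(0) = 14/55

M_X(t) = ₁F₁(6; 10; t)
M′(t) = 3*₁F₁(7; 11; t)/5
M′′(t) = 21*₁F₁(8; 12; t)/55
M′′′(t) = 14*₁F₁(9; 13; t)/55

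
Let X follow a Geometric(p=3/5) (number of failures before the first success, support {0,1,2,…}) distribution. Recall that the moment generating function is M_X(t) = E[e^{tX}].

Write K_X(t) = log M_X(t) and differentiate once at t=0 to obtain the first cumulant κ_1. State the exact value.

κ_1 = K′(0) = 2/3

M_X(t) = 3/(5*(1 - 2*e^(t)/5))
K_X(t) = log M_X(t) = -log(1 - 2*e^(t)/5) - log(5) + log(3)
K′(t) = -2*e^(t)/(2*e^(t) - 5)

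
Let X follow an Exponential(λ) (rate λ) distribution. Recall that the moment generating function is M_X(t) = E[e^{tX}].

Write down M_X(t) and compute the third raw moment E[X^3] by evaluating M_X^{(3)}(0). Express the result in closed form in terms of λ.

M_X(t) = λ/(λ - t)
D^3[M](t) = 6*λ/(λ^4 - 4*λ^3*t + 6*λ^2*t^2 - 4*λ*t^3 + t^4)

E[X^3] = D^3[M](0) = 6/λ^3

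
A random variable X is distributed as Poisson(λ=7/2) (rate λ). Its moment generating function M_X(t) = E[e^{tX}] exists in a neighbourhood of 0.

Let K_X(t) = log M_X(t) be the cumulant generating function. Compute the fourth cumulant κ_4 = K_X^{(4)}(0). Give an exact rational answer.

M_X(t) = e^(7*e^(t)/2 - 7/2)
K_X(t) = log M_X(t) = 7*e^(t)/2 - 7/2
K′(t) = 7*e^(t)/2
K′′(t) = 7*e^(t)/2
K′′′(t) = 7*e^(t)/2
K′′′′(t) = 7*e^(t)/2

κ_4 = K′′′′(0) = 7/2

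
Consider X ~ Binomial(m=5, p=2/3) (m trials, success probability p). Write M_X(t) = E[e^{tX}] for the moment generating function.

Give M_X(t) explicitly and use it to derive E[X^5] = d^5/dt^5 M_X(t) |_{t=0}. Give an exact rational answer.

M_X(t) = (2*e^(t)/3 + 1/3)^5
D^5[M](t) = 100000*e^(5*t)/243 + 81920*e^(4*t)/243 + 80*e^(3*t) + 1280*e^(2*t)/243 + 10*e^(t)/243

E[X^5] = D^5[M](0) = 67550/81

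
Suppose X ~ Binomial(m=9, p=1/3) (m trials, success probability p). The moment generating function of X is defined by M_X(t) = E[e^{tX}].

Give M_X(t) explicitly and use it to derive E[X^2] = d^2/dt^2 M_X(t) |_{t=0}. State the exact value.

M_X(t) = (e^(t)/3 + 2/3)^9

E[X^2] = M^(2)(0) = 11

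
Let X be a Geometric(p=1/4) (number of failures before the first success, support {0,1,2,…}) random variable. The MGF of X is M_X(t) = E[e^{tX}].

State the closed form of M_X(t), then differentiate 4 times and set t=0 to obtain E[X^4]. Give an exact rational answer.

E[X^4] = M′′′′(0) = 3045

M_X(t) = 1/(4*(1 - 3*e^(t)/4))
M′(t) = 3*e^(t)/(9*e^(2*t) - 24*e^(t) + 16)
M′′(t) = (-9*e^(2*t) - 12*e^(t))/(27*e^(3*t) - 108*e^(2*t) + 144*e^(t) - 64)
M′′′(t) = (27*e^(3*t) + 144*e^(2*t) + 48*e^(t))/(81*e^(4*t) - 432*e^(3*t) + 864*e^(2*t) - 768*e^(t) + 256)
M′′′′(t) = (-81*e^(4*t) - 1188*e^(3*t) - 1584*e^(2*t) - 192*e^(t))/(243*e^(5*t) - 1620*e^(4*t) + 4320*e^(3*t) - 5760*e^(2*t) + 3840*e^(t) - 1024)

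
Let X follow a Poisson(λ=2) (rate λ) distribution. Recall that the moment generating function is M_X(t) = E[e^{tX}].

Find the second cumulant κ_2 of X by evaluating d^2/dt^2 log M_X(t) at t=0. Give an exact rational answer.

M_X(t) = e^(2*e^(t) - 2)
K_X(t) = log M_X(t) = 2*e^(t) - 2
K′(t) = 2*e^(t)
K′′(t) = 2*e^(t)

κ_2 = K′′(0) = 2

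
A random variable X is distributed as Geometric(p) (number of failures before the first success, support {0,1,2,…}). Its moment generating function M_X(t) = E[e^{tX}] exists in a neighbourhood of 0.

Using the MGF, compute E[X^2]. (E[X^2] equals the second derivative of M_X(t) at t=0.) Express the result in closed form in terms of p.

M_X(t) = p/(-(1 - p)*e^(t) + 1)

E[X^2] = D^2[M](0) = 1 - 3/p + 2/p^2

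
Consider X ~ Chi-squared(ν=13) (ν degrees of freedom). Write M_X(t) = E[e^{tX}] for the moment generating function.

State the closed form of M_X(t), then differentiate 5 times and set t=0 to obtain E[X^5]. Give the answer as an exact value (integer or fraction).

E[X^5] = D^5[M](0) = 1322685

M_X(t) = (1 - 2*t)^(-13/2)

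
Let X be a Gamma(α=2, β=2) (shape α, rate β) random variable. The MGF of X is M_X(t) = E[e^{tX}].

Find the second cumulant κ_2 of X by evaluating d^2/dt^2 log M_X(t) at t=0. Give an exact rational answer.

κ_2 = d^2K/dt^2 |_{t=0} = 1/2

M_X(t) = 4/(2 - t)^2
K_X(t) = log M_X(t) = -2*log(2 - t) + 2*log(2)
dK/dt = -2/(t - 2)
d^2K/dt^2 = 2/(t^2 - 4*t + 4)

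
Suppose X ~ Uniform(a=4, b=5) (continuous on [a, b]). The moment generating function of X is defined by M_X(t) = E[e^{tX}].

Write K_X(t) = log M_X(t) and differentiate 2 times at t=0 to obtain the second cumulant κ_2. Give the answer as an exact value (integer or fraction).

M_X(t) = (e^(5*t) - e^(4*t))/t
K_X(t) = log M_X(t) = -log(t) + log(e^(5*t) - e^(4*t))
K′(t) = (5*t*e^(t) - 4*t - e^(t) + 1)/(t*e^(t) - t)
K′′(t) = (-t^2*e^(t) + e^(2*t) - 2*e^(t) + 1)/(t^2*e^(2*t) - 2*t^2*e^(t) + t^2)

κ_2 = K′′(0) = 1/12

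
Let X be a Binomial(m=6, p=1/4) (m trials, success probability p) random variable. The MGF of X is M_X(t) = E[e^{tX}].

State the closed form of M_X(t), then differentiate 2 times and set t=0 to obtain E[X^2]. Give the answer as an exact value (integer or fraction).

E[X^2] = d^2M/dt^2 |_{t=0} = 27/8

M_X(t) = (e^(t)/4 + 3/4)^6
dM/dt = 3*e^(6*t)/2048 + 45*e^(5*t)/2048 + 135*e^(4*t)/1024 + 405*e^(3*t)/1024 + 1215*e^(2*t)/2048 + 729*e^(t)/2048
d^2M/dt^2 = 9*e^(6*t)/1024 + 225*e^(5*t)/2048 + 135*e^(4*t)/256 + 1215*e^(3*t)/1024 + 1215*e^(2*t)/1024 + 729*e^(t)/2048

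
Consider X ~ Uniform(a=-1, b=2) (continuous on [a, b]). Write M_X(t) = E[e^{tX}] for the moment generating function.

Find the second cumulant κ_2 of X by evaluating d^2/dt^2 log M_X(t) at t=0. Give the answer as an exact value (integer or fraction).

M_X(t) = (e^(2*t) - e^(-t))/(3*t)
K_X(t) = log M_X(t) = -log(t) + log(e^(2*t) - e^(-t)) - log(3)
D^2[K](t) = (-9*t^2*e^(3*t) + e^(6*t) - 2*e^(3*t) + 1)/(t^2*e^(6*t) - 2*t^2*e^(3*t) + t^2)

κ_2 = D^2[K](0) = 3/4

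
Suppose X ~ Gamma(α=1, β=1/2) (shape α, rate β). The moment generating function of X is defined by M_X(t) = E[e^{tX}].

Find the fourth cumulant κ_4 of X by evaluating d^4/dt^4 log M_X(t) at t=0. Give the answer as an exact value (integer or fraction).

κ_4 = K^(4)(0) = 96

M_X(t) = 1/(2*(1/2 - t))
K_X(t) = log M_X(t) = -log(1/2 - t) - log(2)
K^(4)(t) = 96/(16*t^4 - 32*t^3 + 24*t^2 - 8*t + 1)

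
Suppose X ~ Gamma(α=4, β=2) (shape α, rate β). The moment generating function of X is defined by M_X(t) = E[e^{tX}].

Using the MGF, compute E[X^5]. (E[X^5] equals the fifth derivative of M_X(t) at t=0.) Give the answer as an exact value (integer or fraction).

E[X^5] = M^(5)(0) = 210

M_X(t) = 16/(2 - t)^4
M^(5)(t) = -107520/(t^9 - 18*t^8 + 144*t^7 - 672*t^6 + 2016*t^5 - 4032*t^4 + 5376*t^3 - 4608*t^2 + 2304*t - 512)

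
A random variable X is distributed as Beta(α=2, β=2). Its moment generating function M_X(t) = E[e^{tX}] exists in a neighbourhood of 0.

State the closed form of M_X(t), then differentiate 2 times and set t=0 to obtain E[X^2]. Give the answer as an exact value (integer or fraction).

E[X^2] = M′′(0) = 3/10

M_X(t) = ₁F₁(2; 4; t)
M′(t) = ₁F₁(3; 5; t)/2
M′′(t) = 3*₁F₁(4; 6; t)/10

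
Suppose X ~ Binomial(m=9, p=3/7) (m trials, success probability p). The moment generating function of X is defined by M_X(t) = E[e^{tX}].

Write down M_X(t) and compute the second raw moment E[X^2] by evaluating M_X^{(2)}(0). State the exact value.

E[X^2] = d^2M/dt^2 |_{t=0} = 837/49

M_X(t) = (3*e^(t)/7 + 4/7)^9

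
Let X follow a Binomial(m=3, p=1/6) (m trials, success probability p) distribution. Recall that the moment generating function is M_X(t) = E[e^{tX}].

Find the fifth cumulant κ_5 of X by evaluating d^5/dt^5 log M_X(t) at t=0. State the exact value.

M_X(t) = (e^(t)/6 + 5/6)^3
K_X(t) = log M_X(t) = 3*log(e^(t)/6 + 5/6)
K′(t) = 3*e^(t)/(e^(t) + 5)
K′′(t) = 15*e^(t)/(e^(2*t) + 10*e^(t) + 25)
K′′′(t) = (-15*e^(2*t) + 75*e^(t))/(e^(3*t) + 15*e^(2*t) + 75*e^(t) + 125)
K′′′′(t) = (15*e^(3*t) - 300*e^(2*t) + 375*e^(t))/(e^(4*t) + 20*e^(3*t) + 150*e^(2*t) + 500*e^(t) + 625)
K′′′′′(t) = (-15*e^(4*t) + 825*e^(3*t) - 4125*e^(2*t) + 1875*e^(t))/(e^(5*t) + 25*e^(4*t) + 250*e^(3*t) + 1250*e^(2*t) + 3125*e^(t) + 3125)

κ_5 = K′′′′′(0) = -5/27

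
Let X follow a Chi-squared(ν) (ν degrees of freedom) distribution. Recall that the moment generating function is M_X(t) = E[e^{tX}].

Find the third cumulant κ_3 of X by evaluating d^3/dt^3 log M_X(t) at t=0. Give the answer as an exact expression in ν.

κ_3 = d^3K/dt^3 |_{t=0} = 8*ν

M_X(t) = (1 - 2*t)^(-ν/2)
K_X(t) = log M_X(t) = -ν*log(1 - 2*t)/2
dK/dt = -ν/(2*t - 1)
d^2K/dt^2 = 2*ν/(4*t^2 - 4*t + 1)
d^3K/dt^3 = -8*ν/(8*t^3 - 12*t^2 + 6*t - 1)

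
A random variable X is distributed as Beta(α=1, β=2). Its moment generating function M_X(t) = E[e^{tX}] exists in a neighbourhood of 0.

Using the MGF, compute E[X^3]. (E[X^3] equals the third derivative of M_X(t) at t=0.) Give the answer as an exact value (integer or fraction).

E[X^3] = d^3M/dt^3 |_{t=0} = 1/10

M_X(t) = ₁F₁(1; 3; t)
dM/dt = ₁F₁(2; 4; t)/3
d^2M/dt^2 = ₁F₁(3; 5; t)/6
d^3M/dt^3 = ₁F₁(4; 6; t)/10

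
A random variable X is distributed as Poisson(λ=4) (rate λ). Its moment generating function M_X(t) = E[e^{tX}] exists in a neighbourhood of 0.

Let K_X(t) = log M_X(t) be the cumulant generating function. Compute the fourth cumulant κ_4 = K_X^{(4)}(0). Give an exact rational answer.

κ_4 = d^4K/dt^4 |_{t=0} = 4

M_X(t) = e^(4*e^(t) - 4)
K_X(t) = log M_X(t) = 4*e^(t) - 4
dK/dt = 4*e^(t)
d^2K/dt^2 = 4*e^(t)
d^3K/dt^3 = 4*e^(t)
d^4K/dt^4 = 4*e^(t)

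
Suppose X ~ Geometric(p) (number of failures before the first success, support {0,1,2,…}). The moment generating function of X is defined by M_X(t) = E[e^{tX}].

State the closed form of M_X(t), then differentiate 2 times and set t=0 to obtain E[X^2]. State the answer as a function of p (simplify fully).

M_X(t) = p/(-(1 - p)*e^(t) + 1)
dM/dt = (-p^2*e^(t) + p*e^(t))/(p^2*e^(2*t) - 2*p*e^(2*t) + 2*p*e^(t) + e^(2*t) - 2*e^(t) + 1)

E[X^2] = d^2M/dt^2 |_{t=0} = 1 - 3/p + 2/p^2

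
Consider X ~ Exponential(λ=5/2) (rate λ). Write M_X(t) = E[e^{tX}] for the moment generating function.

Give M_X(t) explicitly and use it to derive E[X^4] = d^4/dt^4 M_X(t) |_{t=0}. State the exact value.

E[X^4] = M′′′′(0) = 384/625

M_X(t) = 5/(2*(5/2 - t))
M′(t) = 10/(4*t^2 - 20*t + 25)
M′′(t) = -40/(8*t^3 - 60*t^2 + 150*t - 125)
M′′′(t) = 240/(16*t^4 - 160*t^3 + 600*t^2 - 1000*t + 625)
M′′′′(t) = -1920/(32*t^5 - 400*t^4 + 2000*t^3 - 5000*t^2 + 6250*t - 3125)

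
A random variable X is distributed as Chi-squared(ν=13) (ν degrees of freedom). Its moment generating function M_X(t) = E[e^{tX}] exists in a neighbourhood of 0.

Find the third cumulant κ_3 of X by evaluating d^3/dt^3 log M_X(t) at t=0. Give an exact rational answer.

M_X(t) = (1 - 2*t)^(-13/2)
K_X(t) = log M_X(t) = -13*log(1 - 2*t)/2
dK/dt = -13/(2*t - 1)
d^2K/dt^2 = 26/(4*t^2 - 4*t + 1)
d^3K/dt^3 = -104/(8*t^3 - 12*t^2 + 6*t - 1)

κ_3 = d^3K/dt^3 |_{t=0} = 104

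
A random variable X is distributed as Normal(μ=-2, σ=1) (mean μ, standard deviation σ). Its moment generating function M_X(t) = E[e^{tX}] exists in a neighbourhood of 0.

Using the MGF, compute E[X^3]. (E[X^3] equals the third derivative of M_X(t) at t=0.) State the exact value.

E[X^3] = d^3M/dt^3 |_{t=0} = -14

M_X(t) = e^(t^2/2 - 2*t)
dM/dt = t*e^(-2*t)*e^(t^2/2) - 2*e^(-2*t)*e^(t^2/2)
d^2M/dt^2 = (t^2*e^(t^2/2) - 4*t*e^(t^2/2) + 5*e^(t^2/2))*e^(-2*t)
d^3M/dt^3 = (t^3*e^(t^2/2) - 6*t^2*e^(t^2/2) + 15*t*e^(t^2/2) - 14*e^(t^2/2))*e^(-2*t)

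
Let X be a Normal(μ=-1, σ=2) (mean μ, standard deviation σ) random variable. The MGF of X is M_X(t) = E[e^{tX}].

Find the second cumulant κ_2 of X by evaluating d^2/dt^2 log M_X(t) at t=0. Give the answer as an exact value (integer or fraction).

M_X(t) = e^(2*t^2 - t)
K_X(t) = log M_X(t) = 2*t^2 - t
D^2[K](t) = 4

κ_2 = D^2[K](0) = 4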